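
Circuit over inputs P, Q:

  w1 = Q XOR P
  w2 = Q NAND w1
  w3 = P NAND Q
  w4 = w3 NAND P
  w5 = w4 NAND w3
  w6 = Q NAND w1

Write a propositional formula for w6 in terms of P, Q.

Q NAND (Q XOR P)

w1 = Q XOR P
w6 = Q NAND w1 = Q NAND (Q XOR P)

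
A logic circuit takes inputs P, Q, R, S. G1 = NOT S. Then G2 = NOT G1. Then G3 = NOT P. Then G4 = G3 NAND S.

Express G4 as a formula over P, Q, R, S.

G3 = NOT P
G4 = G3 NAND S = NOT P NAND S

NOT P NAND S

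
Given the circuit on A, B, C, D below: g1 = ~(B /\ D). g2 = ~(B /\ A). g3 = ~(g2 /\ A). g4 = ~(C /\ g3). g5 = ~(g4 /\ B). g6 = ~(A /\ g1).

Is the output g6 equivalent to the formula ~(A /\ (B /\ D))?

No

g1 = ~(B /\ D)
g6 = ~(A /\ g1) = ~(A /\ (~(B /\ D)))
At A=1, B=0, C=0, D=0: circuit gives 0, formula gives 1.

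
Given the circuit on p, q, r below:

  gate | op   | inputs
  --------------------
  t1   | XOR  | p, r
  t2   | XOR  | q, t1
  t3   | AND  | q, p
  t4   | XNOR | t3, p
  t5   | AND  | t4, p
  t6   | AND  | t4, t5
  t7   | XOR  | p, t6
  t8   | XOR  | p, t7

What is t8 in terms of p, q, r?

t3 = q AND p
t4 = t3 XNOR p = (q AND p) XNOR p
t5 = t4 AND p = ((q AND p) XNOR p) AND p
t6 = t4 AND t5 = ((q AND p) XNOR p) AND (((q AND p) XNOR p) AND p)
t7 = p XOR t6 = p XOR (((q AND p) XNOR p) AND (((q AND p) XNOR p) AND p))
t8 = p XOR t7 = p XOR (p XOR (((q AND p) XNOR p) AND (((q AND p) XNOR p) AND p)))

p XOR (p XOR (((q AND p) XNOR p) AND (((q AND p) XNOR p) AND p)))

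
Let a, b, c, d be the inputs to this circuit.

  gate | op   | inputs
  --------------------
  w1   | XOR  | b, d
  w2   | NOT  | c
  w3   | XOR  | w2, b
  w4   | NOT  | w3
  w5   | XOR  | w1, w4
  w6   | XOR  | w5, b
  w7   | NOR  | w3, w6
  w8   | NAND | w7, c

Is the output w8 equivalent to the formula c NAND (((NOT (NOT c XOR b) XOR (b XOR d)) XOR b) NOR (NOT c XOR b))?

Yes

w1 = b XOR d
w2 = NOT c
w3 = w2 XOR b = NOT c XOR b
w4 = NOT w3 = NOT (NOT c XOR b)
w5 = w1 XOR w4 = (b XOR d) XOR NOT (NOT c XOR b)
w6 = w5 XOR b = ((b XOR d) XOR NOT (NOT c XOR b)) XOR b
w7 = w3 NOR w6 = (NOT c XOR b) NOR (((b XOR d) XOR NOT (NOT c XOR b)) XOR b)
w8 = w7 NAND c = ((NOT c XOR b) NOR (((b XOR d) XOR NOT (NOT c XOR b)) XOR b)) NAND c
At a=0, b=0, c=1, d=1: circuit gives 0, formula gives 0.
At a=0, b=0, c=0, d=0: circuit gives 1, formula gives 1.
Agrees on all 16 inputs.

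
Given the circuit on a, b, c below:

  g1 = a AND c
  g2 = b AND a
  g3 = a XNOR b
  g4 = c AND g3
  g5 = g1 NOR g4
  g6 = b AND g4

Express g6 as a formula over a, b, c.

b AND (c AND (a XNOR b))

g3 = a XNOR b
g4 = c AND g3 = c AND (a XNOR b)
g6 = b AND g4 = b AND (c AND (a XNOR b))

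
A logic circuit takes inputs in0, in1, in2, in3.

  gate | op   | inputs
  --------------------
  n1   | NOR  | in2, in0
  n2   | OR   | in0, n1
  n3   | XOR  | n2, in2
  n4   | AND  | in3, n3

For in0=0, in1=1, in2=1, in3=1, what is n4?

n1 = 1 NOR 0 = 0
n2 = 0 OR 0 = 0
n3 = 0 XOR 1 = 1
n4 = 1 AND 1 = 1

1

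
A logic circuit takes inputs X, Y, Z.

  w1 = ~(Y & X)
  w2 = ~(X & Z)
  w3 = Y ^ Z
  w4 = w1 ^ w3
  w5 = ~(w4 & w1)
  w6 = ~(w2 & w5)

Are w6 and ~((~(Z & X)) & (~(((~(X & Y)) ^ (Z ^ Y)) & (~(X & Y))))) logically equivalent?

w1 = ~(Y & X)
w2 = ~(X & Z)
w3 = Y ^ Z
w4 = w1 ^ w3 = (~(Y & X)) ^ (Y ^ Z)
w5 = ~(w4 & w1) = ~(((~(Y & X)) ^ (Y ^ Z)) & (~(Y & X)))
w6 = ~(w2 & w5) = ~((~(X & Z)) & (~(((~(Y & X)) ^ (Y ^ Z)) & (~(Y & X)))))
At X=0, Y=0, Z=1: circuit gives 0, formula gives 0.
At X=0, Y=0, Z=0: circuit gives 1, formula gives 1.
Agrees on all 8 inputs.

Yes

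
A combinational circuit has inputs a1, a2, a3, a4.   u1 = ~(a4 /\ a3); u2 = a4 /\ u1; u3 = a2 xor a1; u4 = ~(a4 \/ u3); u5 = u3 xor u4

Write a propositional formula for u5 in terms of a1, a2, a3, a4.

u3 = a2 xor a1
u4 = ~(a4 \/ u3) = ~(a4 \/ (a2 xor a1))
u5 = u3 xor u4 = (a2 xor a1) xor (~(a4 \/ (a2 xor a1)))

(a2 xor a1) xor (~(a4 \/ (a2 xor a1)))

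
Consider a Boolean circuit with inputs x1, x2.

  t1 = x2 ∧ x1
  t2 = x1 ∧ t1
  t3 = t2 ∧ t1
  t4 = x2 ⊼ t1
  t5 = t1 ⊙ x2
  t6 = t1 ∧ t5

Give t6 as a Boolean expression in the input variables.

t1 = x2 ∧ x1
t5 = t1 ⊙ x2 = (x2 ∧ x1) ⊙ x2
t6 = t1 ∧ t5 = (x2 ∧ x1) ∧ ((x2 ∧ x1) ⊙ x2)

(x2 ∧ x1) ∧ ((x2 ∧ x1) ⊙ x2)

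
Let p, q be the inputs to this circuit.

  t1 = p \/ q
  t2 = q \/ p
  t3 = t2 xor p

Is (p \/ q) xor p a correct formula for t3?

Yes

t2 = q \/ p
t3 = t2 xor p = (q \/ p) xor p
At p=0, q=0: circuit gives 0, formula gives 0.
At p=0, q=1: circuit gives 1, formula gives 1.
Agrees on all 4 inputs.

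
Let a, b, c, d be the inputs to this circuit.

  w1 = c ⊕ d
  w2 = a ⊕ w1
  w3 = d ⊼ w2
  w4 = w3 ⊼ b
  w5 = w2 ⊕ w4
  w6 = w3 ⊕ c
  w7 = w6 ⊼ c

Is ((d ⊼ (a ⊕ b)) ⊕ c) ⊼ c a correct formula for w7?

w1 = c ⊕ d
w2 = a ⊕ w1 = a ⊕ (c ⊕ d)
w3 = d ⊼ w2 = d ⊼ (a ⊕ (c ⊕ d))
w6 = w3 ⊕ c = (d ⊼ (a ⊕ (c ⊕ d))) ⊕ c
w7 = w6 ⊼ c = ((d ⊼ (a ⊕ (c ⊕ d))) ⊕ c) ⊼ c
At a=0, b=1, c=1, d=1: circuit gives 1, formula gives 0.

No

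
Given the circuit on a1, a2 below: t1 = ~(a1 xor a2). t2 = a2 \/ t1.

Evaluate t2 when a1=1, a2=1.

1

t1 = ~(1 xor 1) = 1
t2 = 1 \/ 1 = 1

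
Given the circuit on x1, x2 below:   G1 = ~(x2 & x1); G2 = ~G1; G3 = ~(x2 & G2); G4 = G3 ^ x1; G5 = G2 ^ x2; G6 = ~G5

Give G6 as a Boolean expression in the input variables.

G1 = ~(x2 & x1)
G2 = ~G1 = ~(~(x2 & x1))
G5 = G2 ^ x2 = ~(~(x2 & x1)) ^ x2
G6 = ~G5 = ~(~(~(x2 & x1)) ^ x2)

~(~(~(x2 & x1)) ^ x2)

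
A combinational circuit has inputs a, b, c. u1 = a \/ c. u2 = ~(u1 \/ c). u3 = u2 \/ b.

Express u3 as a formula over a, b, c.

(~((a \/ c) \/ c)) \/ b

u1 = a \/ c
u2 = ~(u1 \/ c) = ~((a \/ c) \/ c)
u3 = u2 \/ b = (~((a \/ c) \/ c)) \/ b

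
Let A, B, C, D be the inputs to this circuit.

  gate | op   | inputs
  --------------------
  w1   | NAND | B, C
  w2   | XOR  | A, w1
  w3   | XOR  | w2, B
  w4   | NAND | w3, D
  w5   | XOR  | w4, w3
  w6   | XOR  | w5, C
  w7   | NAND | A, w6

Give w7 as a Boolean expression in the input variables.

w1 = B NAND C
w2 = A XOR w1 = A XOR (B NAND C)
w3 = w2 XOR B = (A XOR (B NAND C)) XOR B
w4 = w3 NAND D = ((A XOR (B NAND C)) XOR B) NAND D
w5 = w4 XOR w3 = (((A XOR (B NAND C)) XOR B) NAND D) XOR ((A XOR (B NAND C)) XOR B)
w6 = w5 XOR C = ((((A XOR (B NAND C)) XOR B) NAND D) XOR ((A XOR (B NAND C)) XOR B)) XOR C
w7 = A NAND w6 = A NAND (((((A XOR (B NAND C)) XOR B) NAND D) XOR ((A XOR (B NAND C)) XOR B)) XOR C)

A NAND (((((A XOR (B NAND C)) XOR B) NAND D) XOR ((A XOR (B NAND C)) XOR B)) XOR C)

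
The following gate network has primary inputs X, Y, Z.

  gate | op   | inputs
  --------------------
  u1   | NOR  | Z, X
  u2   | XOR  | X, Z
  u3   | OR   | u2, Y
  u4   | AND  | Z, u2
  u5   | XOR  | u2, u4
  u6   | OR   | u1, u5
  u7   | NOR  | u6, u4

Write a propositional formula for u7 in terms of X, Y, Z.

((Z NOR X) OR ((X XOR Z) XOR (Z AND (X XOR Z)))) NOR (Z AND (X XOR Z))

u1 = Z NOR X
u2 = X XOR Z
u4 = Z AND u2 = Z AND (X XOR Z)
u5 = u2 XOR u4 = (X XOR Z) XOR (Z AND (X XOR Z))
u6 = u1 OR u5 = (Z NOR X) OR ((X XOR Z) XOR (Z AND (X XOR Z)))
u7 = u6 NOR u4 = ((Z NOR X) OR ((X XOR Z) XOR (Z AND (X XOR Z)))) NOR (Z AND (X XOR Z))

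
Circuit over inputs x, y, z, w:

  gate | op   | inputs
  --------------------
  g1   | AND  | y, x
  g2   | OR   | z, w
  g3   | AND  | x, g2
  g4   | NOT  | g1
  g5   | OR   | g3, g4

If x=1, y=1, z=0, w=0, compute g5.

g1 = 1 AND 1 = 1
g2 = 0 OR 0 = 0
g3 = 1 AND 0 = 0
g4 = NOT 1 = 0
g5 = 0 OR 0 = 0

0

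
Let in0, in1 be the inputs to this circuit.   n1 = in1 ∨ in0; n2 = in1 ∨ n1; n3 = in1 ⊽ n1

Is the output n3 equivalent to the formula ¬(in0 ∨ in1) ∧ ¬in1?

Yes

n1 = in1 ∨ in0
n3 = in1 ⊽ n1 = in1 ⊽ (in1 ∨ in0)
At in0=0, in1=1: circuit gives 0, formula gives 0.
At in0=0, in1=0: circuit gives 1, formula gives 1.
Agrees on all 4 inputs.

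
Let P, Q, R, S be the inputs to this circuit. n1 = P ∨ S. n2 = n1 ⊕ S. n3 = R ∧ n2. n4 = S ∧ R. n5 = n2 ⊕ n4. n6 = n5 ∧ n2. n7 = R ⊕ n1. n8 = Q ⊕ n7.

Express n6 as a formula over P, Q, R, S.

n1 = P ∨ S
n2 = n1 ⊕ S = (P ∨ S) ⊕ S
n4 = S ∧ R
n5 = n2 ⊕ n4 = ((P ∨ S) ⊕ S) ⊕ (S ∧ R)
n6 = n5 ∧ n2 = (((P ∨ S) ⊕ S) ⊕ (S ∧ R)) ∧ ((P ∨ S) ⊕ S)

(((P ∨ S) ⊕ S) ⊕ (S ∧ R)) ∧ ((P ∨ S) ⊕ S)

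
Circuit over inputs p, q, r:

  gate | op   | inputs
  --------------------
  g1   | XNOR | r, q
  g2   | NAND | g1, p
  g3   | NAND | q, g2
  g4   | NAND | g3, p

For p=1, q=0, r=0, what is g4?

0

g1 = 0 XNOR 0 = 1
g2 = 1 NAND 1 = 0
g3 = 0 NAND 0 = 1
g4 = 1 NAND 1 = 0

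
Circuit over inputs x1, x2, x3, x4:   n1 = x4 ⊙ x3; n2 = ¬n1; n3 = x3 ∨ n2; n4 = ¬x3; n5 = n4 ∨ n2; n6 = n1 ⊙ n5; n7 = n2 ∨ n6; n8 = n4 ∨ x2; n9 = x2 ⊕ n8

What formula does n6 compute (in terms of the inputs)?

n1 = x4 ⊙ x3
n2 = ¬n1 = ¬(x4 ⊙ x3)
n4 = ¬x3
n5 = n4 ∨ n2 = ¬x3 ∨ ¬(x4 ⊙ x3)
n6 = n1 ⊙ n5 = (x4 ⊙ x3) ⊙ (¬x3 ∨ ¬(x4 ⊙ x3))

(x4 ⊙ x3) ⊙ (¬x3 ∨ ¬(x4 ⊙ x3))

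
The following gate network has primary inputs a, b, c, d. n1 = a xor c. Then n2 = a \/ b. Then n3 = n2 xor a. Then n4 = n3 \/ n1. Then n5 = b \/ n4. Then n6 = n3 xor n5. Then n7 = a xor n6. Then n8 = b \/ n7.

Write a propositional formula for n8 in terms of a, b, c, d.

b \/ (a xor (((a \/ b) xor a) xor (b \/ (((a \/ b) xor a) \/ (a xor c)))))

n1 = a xor c
n2 = a \/ b
n3 = n2 xor a = (a \/ b) xor a
n4 = n3 \/ n1 = ((a \/ b) xor a) \/ (a xor c)
n5 = b \/ n4 = b \/ (((a \/ b) xor a) \/ (a xor c))
n6 = n3 xor n5 = ((a \/ b) xor a) xor (b \/ (((a \/ b) xor a) \/ (a xor c)))
n7 = a xor n6 = a xor (((a \/ b) xor a) xor (b \/ (((a \/ b) xor a) \/ (a xor c))))
n8 = b \/ n7 = b \/ (a xor (((a \/ b) xor a) xor (b \/ (((a \/ b) xor a) \/ (a xor c)))))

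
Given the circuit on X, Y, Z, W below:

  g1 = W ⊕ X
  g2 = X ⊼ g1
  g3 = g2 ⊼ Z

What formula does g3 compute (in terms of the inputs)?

(X ⊼ (W ⊕ X)) ⊼ Z

g1 = W ⊕ X
g2 = X ⊼ g1 = X ⊼ (W ⊕ X)
g3 = g2 ⊼ Z = (X ⊼ (W ⊕ X)) ⊼ Z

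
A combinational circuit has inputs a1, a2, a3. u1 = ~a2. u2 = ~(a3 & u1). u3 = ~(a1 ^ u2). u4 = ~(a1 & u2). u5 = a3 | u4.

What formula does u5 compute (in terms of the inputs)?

u1 = ~a2
u2 = ~(a3 & u1) = ~(a3 & ~a2)
u4 = ~(a1 & u2) = ~(a1 & (~(a3 & ~a2)))
u5 = a3 | u4 = a3 | (~(a1 & (~(a3 & ~a2))))

a3 | (~(a1 & (~(a3 & ~a2))))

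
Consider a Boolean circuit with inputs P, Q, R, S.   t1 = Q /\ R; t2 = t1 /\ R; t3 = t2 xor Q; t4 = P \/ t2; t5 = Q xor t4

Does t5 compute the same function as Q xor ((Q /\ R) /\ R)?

t1 = Q /\ R
t2 = t1 /\ R = (Q /\ R) /\ R
t4 = P \/ t2 = P \/ ((Q /\ R) /\ R)
t5 = Q xor t4 = Q xor (P \/ ((Q /\ R) /\ R))
At P=1, Q=0, R=0, S=0: circuit gives 1, formula gives 0.

No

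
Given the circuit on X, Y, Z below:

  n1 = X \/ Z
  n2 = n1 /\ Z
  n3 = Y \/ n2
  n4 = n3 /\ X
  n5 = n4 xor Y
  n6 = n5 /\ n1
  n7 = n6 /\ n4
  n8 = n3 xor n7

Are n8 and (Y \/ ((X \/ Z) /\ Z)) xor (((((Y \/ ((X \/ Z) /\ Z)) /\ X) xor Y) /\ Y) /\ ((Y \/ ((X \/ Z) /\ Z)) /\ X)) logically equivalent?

n1 = X \/ Z
n2 = n1 /\ Z = (X \/ Z) /\ Z
n3 = Y \/ n2 = Y \/ ((X \/ Z) /\ Z)
n4 = n3 /\ X = (Y \/ ((X \/ Z) /\ Z)) /\ X
n5 = n4 xor Y = ((Y \/ ((X \/ Z) /\ Z)) /\ X) xor Y
n6 = n5 /\ n1 = (((Y \/ ((X \/ Z) /\ Z)) /\ X) xor Y) /\ (X \/ Z)
n7 = n6 /\ n4 = ((((Y \/ ((X \/ Z) /\ Z)) /\ X) xor Y) /\ (X \/ Z)) /\ ((Y \/ ((X \/ Z) /\ Z)) /\ X)
n8 = n3 xor n7 = (Y \/ ((X \/ Z) /\ Z)) xor (((((Y \/ ((X \/ Z) /\ Z)) /\ X) xor Y) /\ (X \/ Z)) /\ ((Y \/ ((X \/ Z) /\ Z)) /\ X))
At X=1, Y=0, Z=1: circuit gives 0, formula gives 1.

No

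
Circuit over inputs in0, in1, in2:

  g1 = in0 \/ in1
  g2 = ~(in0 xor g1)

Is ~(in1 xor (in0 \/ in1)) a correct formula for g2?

g1 = in0 \/ in1
g2 = ~(in0 xor g1) = ~(in0 xor (in0 \/ in1))
At in0=0, in1=1, in2=0: circuit gives 0, formula gives 1.

No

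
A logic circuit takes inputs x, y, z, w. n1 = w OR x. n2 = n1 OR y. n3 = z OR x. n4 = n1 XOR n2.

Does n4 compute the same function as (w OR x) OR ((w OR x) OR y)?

No

n1 = w OR x
n2 = n1 OR y = (w OR x) OR y
n4 = n1 XOR n2 = (w OR x) XOR ((w OR x) OR y)
At x=0, y=0, z=0, w=1: circuit gives 0, formula gives 1.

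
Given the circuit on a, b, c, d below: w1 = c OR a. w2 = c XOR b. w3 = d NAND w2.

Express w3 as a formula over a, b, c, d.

d NAND (c XOR b)

w2 = c XOR b
w3 = d NAND w2 = d NAND (c XOR b)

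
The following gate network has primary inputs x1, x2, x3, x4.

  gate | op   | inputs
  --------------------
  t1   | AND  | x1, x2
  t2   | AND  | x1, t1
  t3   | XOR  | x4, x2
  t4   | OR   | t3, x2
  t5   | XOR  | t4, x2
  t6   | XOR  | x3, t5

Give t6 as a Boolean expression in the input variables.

x3 XOR (((x4 XOR x2) OR x2) XOR x2)

t3 = x4 XOR x2
t4 = t3 OR x2 = (x4 XOR x2) OR x2
t5 = t4 XOR x2 = ((x4 XOR x2) OR x2) XOR x2
t6 = x3 XOR t5 = x3 XOR (((x4 XOR x2) OR x2) XOR x2)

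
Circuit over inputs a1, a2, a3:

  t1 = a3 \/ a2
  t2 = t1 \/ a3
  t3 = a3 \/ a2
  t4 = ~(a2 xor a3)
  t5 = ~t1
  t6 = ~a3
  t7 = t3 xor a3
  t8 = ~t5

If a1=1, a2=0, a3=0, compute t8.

0

t1 = 0 \/ 0 = 0
t5 = ~0 = 1
t8 = ~1 = 0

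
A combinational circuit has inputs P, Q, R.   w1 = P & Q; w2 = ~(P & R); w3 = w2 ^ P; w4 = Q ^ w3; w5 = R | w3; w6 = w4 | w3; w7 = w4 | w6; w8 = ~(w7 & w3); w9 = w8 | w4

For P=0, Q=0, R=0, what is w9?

1

w2 = ~(0 & 0) = 1
w3 = 1 ^ 0 = 1
w4 = 0 ^ 1 = 1
w6 = 1 | 1 = 1
w7 = 1 | 1 = 1
w8 = ~(1 & 1) = 0
w9 = 0 | 1 = 1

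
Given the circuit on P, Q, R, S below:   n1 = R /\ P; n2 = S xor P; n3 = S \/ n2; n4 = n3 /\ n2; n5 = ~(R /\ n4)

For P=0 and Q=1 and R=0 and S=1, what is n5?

n2 = 1 xor 0 = 1
n3 = 1 \/ 1 = 1
n4 = 1 /\ 1 = 1
n5 = ~(0 /\ 1) = 1

1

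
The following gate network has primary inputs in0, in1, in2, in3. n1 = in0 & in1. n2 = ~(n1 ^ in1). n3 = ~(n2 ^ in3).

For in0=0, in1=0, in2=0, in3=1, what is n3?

n1 = 0 & 0 = 0
n2 = ~(0 ^ 0) = 1
n3 = ~(1 ^ 1) = 1

1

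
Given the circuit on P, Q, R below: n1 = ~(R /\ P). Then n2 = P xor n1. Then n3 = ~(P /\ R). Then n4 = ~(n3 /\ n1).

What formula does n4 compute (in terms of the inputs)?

~((~(P /\ R)) /\ (~(R /\ P)))

n1 = ~(R /\ P)
n3 = ~(P /\ R)
n4 = ~(n3 /\ n1) = ~((~(P /\ R)) /\ (~(R /\ P)))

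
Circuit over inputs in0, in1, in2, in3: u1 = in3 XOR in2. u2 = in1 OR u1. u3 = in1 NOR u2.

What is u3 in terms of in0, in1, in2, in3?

u1 = in3 XOR in2
u2 = in1 OR u1 = in1 OR (in3 XOR in2)
u3 = in1 NOR u2 = in1 NOR (in1 OR (in3 XOR in2))

in1 NOR (in1 OR (in3 XOR in2))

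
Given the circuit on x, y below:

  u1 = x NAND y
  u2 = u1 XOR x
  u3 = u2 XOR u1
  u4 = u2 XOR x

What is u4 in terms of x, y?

((x NAND y) XOR x) XOR x

u1 = x NAND y
u2 = u1 XOR x = (x NAND y) XOR x
u4 = u2 XOR x = ((x NAND y) XOR x) XOR x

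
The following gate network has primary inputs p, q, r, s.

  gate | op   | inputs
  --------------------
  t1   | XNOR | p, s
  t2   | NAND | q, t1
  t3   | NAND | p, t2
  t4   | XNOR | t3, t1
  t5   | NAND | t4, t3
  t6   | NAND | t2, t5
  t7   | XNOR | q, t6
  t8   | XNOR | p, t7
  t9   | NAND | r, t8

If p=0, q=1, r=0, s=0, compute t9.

1

t1 = 0 XNOR 0 = 1
t2 = 1 NAND 1 = 0
t3 = 0 NAND 0 = 1
t4 = 1 XNOR 1 = 1
t5 = 1 NAND 1 = 0
t6 = 0 NAND 0 = 1
t7 = 1 XNOR 1 = 1
t8 = 0 XNOR 1 = 0
t9 = 0 NAND 0 = 1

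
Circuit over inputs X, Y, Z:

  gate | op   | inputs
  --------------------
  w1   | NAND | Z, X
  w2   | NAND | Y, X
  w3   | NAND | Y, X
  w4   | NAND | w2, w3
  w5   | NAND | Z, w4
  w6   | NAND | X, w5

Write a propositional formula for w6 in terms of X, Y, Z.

X NAND (Z NAND ((Y NAND X) NAND (Y NAND X)))

w2 = Y NAND X
w3 = Y NAND X
w4 = w2 NAND w3 = (Y NAND X) NAND (Y NAND X)
w5 = Z NAND w4 = Z NAND ((Y NAND X) NAND (Y NAND X))
w6 = X NAND w5 = X NAND (Z NAND ((Y NAND X) NAND (Y NAND X)))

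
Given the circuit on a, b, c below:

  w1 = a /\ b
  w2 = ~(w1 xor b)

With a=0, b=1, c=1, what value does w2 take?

0

w1 = 0 /\ 1 = 0
w2 = ~(0 xor 1) = 0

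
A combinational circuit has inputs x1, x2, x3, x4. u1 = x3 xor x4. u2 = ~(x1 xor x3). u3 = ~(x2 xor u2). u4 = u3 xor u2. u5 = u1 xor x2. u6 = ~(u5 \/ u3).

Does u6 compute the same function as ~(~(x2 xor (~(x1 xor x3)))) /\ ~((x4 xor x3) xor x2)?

u1 = x3 xor x4
u2 = ~(x1 xor x3)
u3 = ~(x2 xor u2) = ~(x2 xor (~(x1 xor x3)))
u5 = u1 xor x2 = (x3 xor x4) xor x2
u6 = ~(u5 \/ u3) = ~(((x3 xor x4) xor x2) \/ (~(x2 xor (~(x1 xor x3)))))
At x1=0, x2=0, x3=0, x4=1: circuit gives 0, formula gives 0.
At x1=0, x2=0, x3=0, x4=0: circuit gives 1, formula gives 1.
Agrees on all 16 inputs.

Yes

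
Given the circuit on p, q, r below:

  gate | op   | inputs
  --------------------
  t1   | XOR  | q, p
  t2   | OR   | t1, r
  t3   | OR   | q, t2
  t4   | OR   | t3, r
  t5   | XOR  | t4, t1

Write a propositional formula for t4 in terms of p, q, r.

(q OR ((q XOR p) OR r)) OR r

t1 = q XOR p
t2 = t1 OR r = (q XOR p) OR r
t3 = q OR t2 = q OR ((q XOR p) OR r)
t4 = t3 OR r = (q OR ((q XOR p) OR r)) OR r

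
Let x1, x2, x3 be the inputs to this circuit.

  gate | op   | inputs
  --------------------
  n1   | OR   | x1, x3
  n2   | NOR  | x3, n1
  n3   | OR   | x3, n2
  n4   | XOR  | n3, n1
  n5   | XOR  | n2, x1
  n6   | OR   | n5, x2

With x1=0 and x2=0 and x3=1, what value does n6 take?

0

n1 = 0 OR 1 = 1
n2 = 1 NOR 1 = 0
n5 = 0 XOR 0 = 0
n6 = 0 OR 0 = 0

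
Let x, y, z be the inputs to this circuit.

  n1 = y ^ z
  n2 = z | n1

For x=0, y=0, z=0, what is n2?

0

n1 = 0 ^ 0 = 0
n2 = 0 | 0 = 0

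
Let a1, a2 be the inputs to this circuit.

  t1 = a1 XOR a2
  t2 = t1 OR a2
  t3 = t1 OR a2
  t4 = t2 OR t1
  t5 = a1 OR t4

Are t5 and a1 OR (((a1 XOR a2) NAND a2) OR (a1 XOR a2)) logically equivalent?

t1 = a1 XOR a2
t2 = t1 OR a2 = (a1 XOR a2) OR a2
t4 = t2 OR t1 = ((a1 XOR a2) OR a2) OR (a1 XOR a2)
t5 = a1 OR t4 = a1 OR (((a1 XOR a2) OR a2) OR (a1 XOR a2))
At a1=0, a2=0: circuit gives 0, formula gives 1.

No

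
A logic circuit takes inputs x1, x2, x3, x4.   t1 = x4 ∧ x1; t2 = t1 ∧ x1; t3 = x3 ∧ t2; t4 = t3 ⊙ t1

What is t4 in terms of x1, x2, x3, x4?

t1 = x4 ∧ x1
t2 = t1 ∧ x1 = (x4 ∧ x1) ∧ x1
t3 = x3 ∧ t2 = x3 ∧ ((x4 ∧ x1) ∧ x1)
t4 = t3 ⊙ t1 = (x3 ∧ ((x4 ∧ x1) ∧ x1)) ⊙ (x4 ∧ x1)

(x3 ∧ ((x4 ∧ x1) ∧ x1)) ⊙ (x4 ∧ x1)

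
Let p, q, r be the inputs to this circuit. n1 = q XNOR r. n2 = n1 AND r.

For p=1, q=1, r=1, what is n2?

n1 = 1 XNOR 1 = 1
n2 = 1 AND 1 = 1

1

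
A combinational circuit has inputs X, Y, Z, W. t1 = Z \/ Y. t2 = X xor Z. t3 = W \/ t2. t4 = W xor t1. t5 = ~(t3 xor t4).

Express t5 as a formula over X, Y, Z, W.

t1 = Z \/ Y
t2 = X xor Z
t3 = W \/ t2 = W \/ (X xor Z)
t4 = W xor t1 = W xor (Z \/ Y)
t5 = ~(t3 xor t4) = ~((W \/ (X xor Z)) xor (W xor (Z \/ Y)))

~((W \/ (X xor Z)) xor (W xor (Z \/ Y)))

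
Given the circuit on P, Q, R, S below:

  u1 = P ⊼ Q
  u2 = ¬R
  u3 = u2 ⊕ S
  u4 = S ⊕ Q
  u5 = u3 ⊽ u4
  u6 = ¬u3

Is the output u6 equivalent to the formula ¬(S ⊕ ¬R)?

Yes

u2 = ¬R
u3 = u2 ⊕ S = ¬R ⊕ S
u6 = ¬u3 = ¬(¬R ⊕ S)
At P=0, Q=0, R=0, S=0: circuit gives 0, formula gives 0.
At P=0, Q=0, R=0, S=1: circuit gives 1, formula gives 1.
Agrees on all 16 inputs.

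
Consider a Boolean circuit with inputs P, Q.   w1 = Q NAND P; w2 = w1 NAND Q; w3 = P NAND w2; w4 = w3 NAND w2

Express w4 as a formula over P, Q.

(P NAND ((Q NAND P) NAND Q)) NAND ((Q NAND P) NAND Q)

w1 = Q NAND P
w2 = w1 NAND Q = (Q NAND P) NAND Q
w3 = P NAND w2 = P NAND ((Q NAND P) NAND Q)
w4 = w3 NAND w2 = (P NAND ((Q NAND P) NAND Q)) NAND ((Q NAND P) NAND Q)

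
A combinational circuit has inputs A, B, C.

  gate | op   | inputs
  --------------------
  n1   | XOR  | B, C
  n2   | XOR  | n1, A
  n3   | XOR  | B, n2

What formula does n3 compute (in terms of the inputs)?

n1 = B XOR C
n2 = n1 XOR A = (B XOR C) XOR A
n3 = B XOR n2 = B XOR ((B XOR C) XOR A)

B XOR ((B XOR C) XOR A)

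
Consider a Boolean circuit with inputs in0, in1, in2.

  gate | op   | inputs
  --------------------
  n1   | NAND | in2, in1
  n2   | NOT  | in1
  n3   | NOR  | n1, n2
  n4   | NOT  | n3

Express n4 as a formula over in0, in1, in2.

n1 = in2 NAND in1
n2 = NOT in1
n3 = n1 NOR n2 = (in2 NAND in1) NOR NOT in1
n4 = NOT n3 = NOT ((in2 NAND in1) NOR NOT in1)

NOT ((in2 NAND in1) NOR NOT in1)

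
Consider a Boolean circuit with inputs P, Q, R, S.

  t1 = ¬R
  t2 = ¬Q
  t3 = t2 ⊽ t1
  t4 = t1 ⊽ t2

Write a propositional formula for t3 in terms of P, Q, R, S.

t1 = ¬R
t2 = ¬Q
t3 = t2 ⊽ t1 = ¬Q ⊽ ¬R

¬Q ⊽ ¬R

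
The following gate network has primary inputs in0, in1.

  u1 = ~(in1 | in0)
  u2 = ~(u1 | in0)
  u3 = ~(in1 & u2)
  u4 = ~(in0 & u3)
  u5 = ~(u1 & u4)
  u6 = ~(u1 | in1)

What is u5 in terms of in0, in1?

~((~(in1 | in0)) & (~(in0 & (~(in1 & (~((~(in1 | in0)) | in0)))))))

u1 = ~(in1 | in0)
u2 = ~(u1 | in0) = ~((~(in1 | in0)) | in0)
u3 = ~(in1 & u2) = ~(in1 & (~((~(in1 | in0)) | in0)))
u4 = ~(in0 & u3) = ~(in0 & (~(in1 & (~((~(in1 | in0)) | in0)))))
u5 = ~(u1 & u4) = ~((~(in1 | in0)) & (~(in0 & (~(in1 & (~((~(in1 | in0)) | in0)))))))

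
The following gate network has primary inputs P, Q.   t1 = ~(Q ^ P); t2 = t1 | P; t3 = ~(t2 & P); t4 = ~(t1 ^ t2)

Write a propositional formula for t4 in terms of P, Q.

t1 = ~(Q ^ P)
t2 = t1 | P = (~(Q ^ P)) | P
t4 = ~(t1 ^ t2) = ~((~(Q ^ P)) ^ ((~(Q ^ P)) | P))

~((~(Q ^ P)) ^ ((~(Q ^ P)) | P))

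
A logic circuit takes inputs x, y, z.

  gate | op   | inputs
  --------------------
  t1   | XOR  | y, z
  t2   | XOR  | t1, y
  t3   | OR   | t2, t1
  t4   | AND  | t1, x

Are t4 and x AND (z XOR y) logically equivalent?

t1 = y XOR z
t4 = t1 AND x = (y XOR z) AND x
At x=0, y=0, z=0: circuit gives 0, formula gives 0.
At x=1, y=0, z=1: circuit gives 1, formula gives 1.
Agrees on all 8 inputs.

Yes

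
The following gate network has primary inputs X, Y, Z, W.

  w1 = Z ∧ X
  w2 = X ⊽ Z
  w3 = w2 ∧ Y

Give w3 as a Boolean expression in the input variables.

(X ⊽ Z) ∧ Y

w2 = X ⊽ Z
w3 = w2 ∧ Y = (X ⊽ Z) ∧ Y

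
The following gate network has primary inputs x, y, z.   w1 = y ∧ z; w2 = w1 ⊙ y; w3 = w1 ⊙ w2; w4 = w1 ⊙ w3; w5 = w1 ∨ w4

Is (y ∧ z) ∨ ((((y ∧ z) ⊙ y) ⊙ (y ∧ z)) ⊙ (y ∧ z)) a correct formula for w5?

w1 = y ∧ z
w2 = w1 ⊙ y = (y ∧ z) ⊙ y
w3 = w1 ⊙ w2 = (y ∧ z) ⊙ ((y ∧ z) ⊙ y)
w4 = w1 ⊙ w3 = (y ∧ z) ⊙ ((y ∧ z) ⊙ ((y ∧ z) ⊙ y))
w5 = w1 ∨ w4 = (y ∧ z) ∨ ((y ∧ z) ⊙ ((y ∧ z) ⊙ ((y ∧ z) ⊙ y)))
At x=0, y=1, z=0: circuit gives 0, formula gives 0.
At x=0, y=0, z=0: circuit gives 1, formula gives 1.
Agrees on all 8 inputs.

Yes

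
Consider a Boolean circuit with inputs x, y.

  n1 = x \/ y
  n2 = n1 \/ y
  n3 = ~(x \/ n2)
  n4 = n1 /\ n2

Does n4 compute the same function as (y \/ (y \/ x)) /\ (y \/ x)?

Yes

n1 = x \/ y
n2 = n1 \/ y = (x \/ y) \/ y
n4 = n1 /\ n2 = (x \/ y) /\ ((x \/ y) \/ y)
At x=0, y=0: circuit gives 0, formula gives 0.
At x=0, y=1: circuit gives 1, formula gives 1.
Agrees on all 4 inputs.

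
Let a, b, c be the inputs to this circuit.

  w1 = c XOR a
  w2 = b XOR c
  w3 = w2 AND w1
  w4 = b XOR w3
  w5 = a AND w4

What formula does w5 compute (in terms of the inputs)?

a AND (b XOR ((b XOR c) AND (c XOR a)))

w1 = c XOR a
w2 = b XOR c
w3 = w2 AND w1 = (b XOR c) AND (c XOR a)
w4 = b XOR w3 = b XOR ((b XOR c) AND (c XOR a))
w5 = a AND w4 = a AND (b XOR ((b XOR c) AND (c XOR a)))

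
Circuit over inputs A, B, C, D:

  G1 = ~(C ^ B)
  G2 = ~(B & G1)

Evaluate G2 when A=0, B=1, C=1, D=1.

0

G1 = ~(1 ^ 1) = 1
G2 = ~(1 & 1) = 0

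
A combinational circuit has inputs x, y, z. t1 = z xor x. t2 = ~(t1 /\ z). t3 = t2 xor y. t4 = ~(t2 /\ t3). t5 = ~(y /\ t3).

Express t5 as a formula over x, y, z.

~(y /\ ((~((z xor x) /\ z)) xor y))

t1 = z xor x
t2 = ~(t1 /\ z) = ~((z xor x) /\ z)
t3 = t2 xor y = (~((z xor x) /\ z)) xor y
t5 = ~(y /\ t3) = ~(y /\ ((~((z xor x) /\ z)) xor y))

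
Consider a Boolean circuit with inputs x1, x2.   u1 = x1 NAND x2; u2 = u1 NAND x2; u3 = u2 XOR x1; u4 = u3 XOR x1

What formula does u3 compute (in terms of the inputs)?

u1 = x1 NAND x2
u2 = u1 NAND x2 = (x1 NAND x2) NAND x2
u3 = u2 XOR x1 = ((x1 NAND x2) NAND x2) XOR x1

((x1 NAND x2) NAND x2) XOR x1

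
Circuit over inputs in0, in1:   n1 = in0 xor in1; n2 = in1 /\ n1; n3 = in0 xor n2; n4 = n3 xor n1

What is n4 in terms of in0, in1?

n1 = in0 xor in1
n2 = in1 /\ n1 = in1 /\ (in0 xor in1)
n3 = in0 xor n2 = in0 xor (in1 /\ (in0 xor in1))
n4 = n3 xor n1 = (in0 xor (in1 /\ (in0 xor in1))) xor (in0 xor in1)

(in0 xor (in1 /\ (in0 xor in1))) xor (in0 xor in1)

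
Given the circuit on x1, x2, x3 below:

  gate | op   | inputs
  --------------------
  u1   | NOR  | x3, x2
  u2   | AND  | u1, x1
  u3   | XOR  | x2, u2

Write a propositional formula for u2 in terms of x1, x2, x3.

u1 = x3 NOR x2
u2 = u1 AND x1 = (x3 NOR x2) AND x1

(x3 NOR x2) AND x1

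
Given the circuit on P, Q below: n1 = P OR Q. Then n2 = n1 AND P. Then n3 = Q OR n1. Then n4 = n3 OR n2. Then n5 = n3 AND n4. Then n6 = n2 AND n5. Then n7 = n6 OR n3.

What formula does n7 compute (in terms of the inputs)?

n1 = P OR Q
n2 = n1 AND P = (P OR Q) AND P
n3 = Q OR n1 = Q OR (P OR Q)
n4 = n3 OR n2 = (Q OR (P OR Q)) OR ((P OR Q) AND P)
n5 = n3 AND n4 = (Q OR (P OR Q)) AND ((Q OR (P OR Q)) OR ((P OR Q) AND P))
n6 = n2 AND n5 = ((P OR Q) AND P) AND ((Q OR (P OR Q)) AND ((Q OR (P OR Q)) OR ((P OR Q) AND P)))
n7 = n6 OR n3 = (((P OR Q) AND P) AND ((Q OR (P OR Q)) AND ((Q OR (P OR Q)) OR ((P OR Q) AND P)))) OR (Q OR (P OR Q))

(((P OR Q) AND P) AND ((Q OR (P OR Q)) AND ((Q OR (P OR Q)) OR ((P OR Q) AND P)))) OR (Q OR (P OR Q))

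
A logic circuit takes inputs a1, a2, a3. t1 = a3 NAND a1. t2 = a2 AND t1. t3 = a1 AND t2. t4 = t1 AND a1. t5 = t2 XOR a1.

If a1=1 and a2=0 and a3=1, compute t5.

1

t1 = 1 NAND 1 = 0
t2 = 0 AND 0 = 0
t5 = 0 XOR 1 = 1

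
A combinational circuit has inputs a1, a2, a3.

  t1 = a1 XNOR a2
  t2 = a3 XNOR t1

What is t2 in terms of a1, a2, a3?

a3 XNOR (a1 XNOR a2)

t1 = a1 XNOR a2
t2 = a3 XNOR t1 = a3 XNOR (a1 XNOR a2)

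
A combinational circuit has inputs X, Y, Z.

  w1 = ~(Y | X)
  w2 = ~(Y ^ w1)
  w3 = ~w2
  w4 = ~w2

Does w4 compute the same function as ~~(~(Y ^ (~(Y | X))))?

w1 = ~(Y | X)
w2 = ~(Y ^ w1) = ~(Y ^ (~(Y | X)))
w4 = ~w2 = ~(~(Y ^ (~(Y | X))))
At X=0, Y=0, Z=0: circuit gives 1, formula gives 0.

No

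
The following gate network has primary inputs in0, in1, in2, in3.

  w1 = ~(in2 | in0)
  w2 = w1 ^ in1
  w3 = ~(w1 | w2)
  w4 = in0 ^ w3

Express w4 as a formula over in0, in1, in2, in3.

w1 = ~(in2 | in0)
w2 = w1 ^ in1 = (~(in2 | in0)) ^ in1
w3 = ~(w1 | w2) = ~((~(in2 | in0)) | ((~(in2 | in0)) ^ in1))
w4 = in0 ^ w3 = in0 ^ (~((~(in2 | in0)) | ((~(in2 | in0)) ^ in1)))

in0 ^ (~((~(in2 | in0)) | ((~(in2 | in0)) ^ in1)))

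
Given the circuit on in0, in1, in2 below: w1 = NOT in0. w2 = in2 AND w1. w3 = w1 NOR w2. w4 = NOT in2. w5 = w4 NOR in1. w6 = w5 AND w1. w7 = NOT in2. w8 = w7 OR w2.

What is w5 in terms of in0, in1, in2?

w4 = NOT in2
w5 = w4 NOR in1 = NOT in2 NOR in1

NOT in2 NOR in1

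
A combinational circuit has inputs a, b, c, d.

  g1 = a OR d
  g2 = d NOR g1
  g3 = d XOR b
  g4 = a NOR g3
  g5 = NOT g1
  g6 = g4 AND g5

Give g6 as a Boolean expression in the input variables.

(a NOR (d XOR b)) AND NOT (a OR d)

g1 = a OR d
g3 = d XOR b
g4 = a NOR g3 = a NOR (d XOR b)
g5 = NOT g1 = NOT (a OR d)
g6 = g4 AND g5 = (a NOR (d XOR b)) AND NOT (a OR d)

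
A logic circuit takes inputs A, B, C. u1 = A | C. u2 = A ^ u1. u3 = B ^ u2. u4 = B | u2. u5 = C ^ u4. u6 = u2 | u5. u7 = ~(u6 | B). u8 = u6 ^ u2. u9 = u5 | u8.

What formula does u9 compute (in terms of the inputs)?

(C ^ (B | (A ^ (A | C)))) | (((A ^ (A | C)) | (C ^ (B | (A ^ (A | C))))) ^ (A ^ (A | C)))

u1 = A | C
u2 = A ^ u1 = A ^ (A | C)
u4 = B | u2 = B | (A ^ (A | C))
u5 = C ^ u4 = C ^ (B | (A ^ (A | C)))
u6 = u2 | u5 = (A ^ (A | C)) | (C ^ (B | (A ^ (A | C))))
u8 = u6 ^ u2 = ((A ^ (A | C)) | (C ^ (B | (A ^ (A | C))))) ^ (A ^ (A | C))
u9 = u5 | u8 = (C ^ (B | (A ^ (A | C)))) | (((A ^ (A | C)) | (C ^ (B | (A ^ (A | C))))) ^ (A ^ (A | C)))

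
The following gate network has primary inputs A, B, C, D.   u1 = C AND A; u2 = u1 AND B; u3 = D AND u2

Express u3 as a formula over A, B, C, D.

D AND ((C AND A) AND B)

u1 = C AND A
u2 = u1 AND B = (C AND A) AND B
u3 = D AND u2 = D AND ((C AND A) AND B)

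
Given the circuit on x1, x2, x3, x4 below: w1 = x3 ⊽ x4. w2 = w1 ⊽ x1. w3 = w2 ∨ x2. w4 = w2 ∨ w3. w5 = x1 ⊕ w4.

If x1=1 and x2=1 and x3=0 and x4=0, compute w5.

w1 = 0 ⊽ 0 = 1
w2 = 1 ⊽ 1 = 0
w3 = 0 ∨ 1 = 1
w4 = 0 ∨ 1 = 1
w5 = 1 ⊕ 1 = 0

0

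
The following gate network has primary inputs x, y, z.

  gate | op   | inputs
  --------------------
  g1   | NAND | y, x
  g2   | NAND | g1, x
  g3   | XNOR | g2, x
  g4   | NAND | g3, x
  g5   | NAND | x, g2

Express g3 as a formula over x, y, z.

g1 = y NAND x
g2 = g1 NAND x = (y NAND x) NAND x
g3 = g2 XNOR x = ((y NAND x) NAND x) XNOR x

((y NAND x) NAND x) XNOR x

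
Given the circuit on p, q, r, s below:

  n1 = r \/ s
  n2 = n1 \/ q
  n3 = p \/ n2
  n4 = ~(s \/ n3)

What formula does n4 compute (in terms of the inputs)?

n1 = r \/ s
n2 = n1 \/ q = (r \/ s) \/ q
n3 = p \/ n2 = p \/ ((r \/ s) \/ q)
n4 = ~(s \/ n3) = ~(s \/ (p \/ ((r \/ s) \/ q)))

~(s \/ (p \/ ((r \/ s) \/ q)))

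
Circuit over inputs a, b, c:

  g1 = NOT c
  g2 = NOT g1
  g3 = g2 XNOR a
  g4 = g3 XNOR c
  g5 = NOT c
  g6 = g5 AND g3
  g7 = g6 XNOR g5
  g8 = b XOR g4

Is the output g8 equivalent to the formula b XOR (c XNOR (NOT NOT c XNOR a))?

g1 = NOT c
g2 = NOT g1 = NOT NOT c
g3 = g2 XNOR a = NOT NOT c XNOR a
g4 = g3 XNOR c = (NOT NOT c XNOR a) XNOR c
g8 = b XOR g4 = b XOR ((NOT NOT c XNOR a) XNOR c)
At a=0, b=0, c=0: circuit gives 0, formula gives 0.
At a=0, b=1, c=0: circuit gives 1, formula gives 1.
Agrees on all 8 inputs.

Yes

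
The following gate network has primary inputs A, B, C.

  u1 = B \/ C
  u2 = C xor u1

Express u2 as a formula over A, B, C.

u1 = B \/ C
u2 = C xor u1 = C xor (B \/ C)

C xor (B \/ C)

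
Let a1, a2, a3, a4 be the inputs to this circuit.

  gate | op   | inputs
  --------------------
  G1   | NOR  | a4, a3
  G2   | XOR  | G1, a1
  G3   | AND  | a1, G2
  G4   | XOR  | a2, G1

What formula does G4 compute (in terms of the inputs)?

a2 XOR (a4 NOR a3)

G1 = a4 NOR a3
G4 = a2 XOR G1 = a2 XOR (a4 NOR a3)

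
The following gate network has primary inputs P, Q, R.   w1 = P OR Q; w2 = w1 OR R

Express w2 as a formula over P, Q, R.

(P OR Q) OR R

w1 = P OR Q
w2 = w1 OR R = (P OR Q) OR R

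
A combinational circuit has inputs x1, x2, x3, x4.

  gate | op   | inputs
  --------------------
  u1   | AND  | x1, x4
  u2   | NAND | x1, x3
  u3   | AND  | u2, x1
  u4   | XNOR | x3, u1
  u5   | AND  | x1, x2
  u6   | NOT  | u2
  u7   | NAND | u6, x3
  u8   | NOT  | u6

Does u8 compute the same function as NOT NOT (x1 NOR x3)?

u2 = x1 NAND x3
u6 = NOT u2 = NOT (x1 NAND x3)
u8 = NOT u6 = NOT NOT (x1 NAND x3)
At x1=0, x2=0, x3=1, x4=0: circuit gives 1, formula gives 0.

No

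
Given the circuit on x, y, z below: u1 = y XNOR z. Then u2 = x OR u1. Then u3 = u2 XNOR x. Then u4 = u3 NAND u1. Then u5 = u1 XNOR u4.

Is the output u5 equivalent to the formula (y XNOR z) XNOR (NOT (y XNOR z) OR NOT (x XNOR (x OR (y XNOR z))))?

Yes

u1 = y XNOR z
u2 = x OR u1 = x OR (y XNOR z)
u3 = u2 XNOR x = (x OR (y XNOR z)) XNOR x
u4 = u3 NAND u1 = ((x OR (y XNOR z)) XNOR x) NAND (y XNOR z)
u5 = u1 XNOR u4 = (y XNOR z) XNOR (((x OR (y XNOR z)) XNOR x) NAND (y XNOR z))
At x=0, y=0, z=1: circuit gives 0, formula gives 0.
At x=0, y=0, z=0: circuit gives 1, formula gives 1.
Agrees on all 8 inputs.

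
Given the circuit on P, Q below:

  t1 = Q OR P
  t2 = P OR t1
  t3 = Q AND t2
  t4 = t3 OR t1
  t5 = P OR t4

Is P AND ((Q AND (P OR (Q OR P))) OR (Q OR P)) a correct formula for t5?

No

t1 = Q OR P
t2 = P OR t1 = P OR (Q OR P)
t3 = Q AND t2 = Q AND (P OR (Q OR P))
t4 = t3 OR t1 = (Q AND (P OR (Q OR P))) OR (Q OR P)
t5 = P OR t4 = P OR ((Q AND (P OR (Q OR P))) OR (Q OR P))
At P=0, Q=1: circuit gives 1, formula gives 0.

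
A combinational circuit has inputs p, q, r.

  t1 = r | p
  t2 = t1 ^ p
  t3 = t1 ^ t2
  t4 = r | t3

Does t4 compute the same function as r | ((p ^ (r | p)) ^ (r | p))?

t1 = r | p
t2 = t1 ^ p = (r | p) ^ p
t3 = t1 ^ t2 = (r | p) ^ ((r | p) ^ p)
t4 = r | t3 = r | ((r | p) ^ ((r | p) ^ p))
At p=0, q=0, r=0: circuit gives 0, formula gives 0.
At p=0, q=0, r=1: circuit gives 1, formula gives 1.
Agrees on all 8 inputs.

Yes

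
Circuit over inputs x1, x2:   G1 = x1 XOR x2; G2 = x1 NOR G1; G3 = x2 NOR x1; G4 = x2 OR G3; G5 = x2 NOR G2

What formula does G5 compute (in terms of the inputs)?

x2 NOR (x1 NOR (x1 XOR x2))

G1 = x1 XOR x2
G2 = x1 NOR G1 = x1 NOR (x1 XOR x2)
G5 = x2 NOR G2 = x2 NOR (x1 NOR (x1 XOR x2))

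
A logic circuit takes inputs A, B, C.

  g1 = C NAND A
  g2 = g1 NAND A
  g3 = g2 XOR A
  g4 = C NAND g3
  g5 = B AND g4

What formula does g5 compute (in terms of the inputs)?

B AND (C NAND (((C NAND A) NAND A) XOR A))

g1 = C NAND A
g2 = g1 NAND A = (C NAND A) NAND A
g3 = g2 XOR A = ((C NAND A) NAND A) XOR A
g4 = C NAND g3 = C NAND (((C NAND A) NAND A) XOR A)
g5 = B AND g4 = B AND (C NAND (((C NAND A) NAND A) XOR A))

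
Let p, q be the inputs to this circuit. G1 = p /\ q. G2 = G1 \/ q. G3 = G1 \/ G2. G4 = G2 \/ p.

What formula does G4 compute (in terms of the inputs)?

((p /\ q) \/ q) \/ p

G1 = p /\ q
G2 = G1 \/ q = (p /\ q) \/ q
G4 = G2 \/ p = ((p /\ q) \/ q) \/ p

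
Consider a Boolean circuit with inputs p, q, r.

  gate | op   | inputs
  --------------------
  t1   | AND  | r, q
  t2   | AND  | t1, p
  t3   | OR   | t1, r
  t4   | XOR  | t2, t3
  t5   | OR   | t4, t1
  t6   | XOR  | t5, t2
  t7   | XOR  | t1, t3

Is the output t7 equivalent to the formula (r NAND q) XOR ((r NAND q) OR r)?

No

t1 = r AND q
t3 = t1 OR r = (r AND q) OR r
t7 = t1 XOR t3 = (r AND q) XOR ((r AND q) OR r)
At p=0, q=0, r=1: circuit gives 1, formula gives 0.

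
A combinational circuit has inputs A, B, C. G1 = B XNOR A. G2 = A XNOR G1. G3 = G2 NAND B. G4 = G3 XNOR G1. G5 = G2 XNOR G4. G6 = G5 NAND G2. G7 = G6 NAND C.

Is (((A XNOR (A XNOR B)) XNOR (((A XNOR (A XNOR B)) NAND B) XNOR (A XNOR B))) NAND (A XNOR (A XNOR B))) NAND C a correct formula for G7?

Yes

G1 = B XNOR A
G2 = A XNOR G1 = A XNOR (B XNOR A)
G3 = G2 NAND B = (A XNOR (B XNOR A)) NAND B
G4 = G3 XNOR G1 = ((A XNOR (B XNOR A)) NAND B) XNOR (B XNOR A)
G5 = G2 XNOR G4 = (A XNOR (B XNOR A)) XNOR (((A XNOR (B XNOR A)) NAND B) XNOR (B XNOR A))
G6 = G5 NAND G2 = ((A XNOR (B XNOR A)) XNOR (((A XNOR (B XNOR A)) NAND B) XNOR (B XNOR A))) NAND (A XNOR (B XNOR A))
G7 = G6 NAND C = (((A XNOR (B XNOR A)) XNOR (((A XNOR (B XNOR A)) NAND B) XNOR (B XNOR A))) NAND (A XNOR (B XNOR A))) NAND C
At A=0, B=0, C=1: circuit gives 0, formula gives 0.
At A=0, B=0, C=0: circuit gives 1, formula gives 1.
Agrees on all 8 inputs.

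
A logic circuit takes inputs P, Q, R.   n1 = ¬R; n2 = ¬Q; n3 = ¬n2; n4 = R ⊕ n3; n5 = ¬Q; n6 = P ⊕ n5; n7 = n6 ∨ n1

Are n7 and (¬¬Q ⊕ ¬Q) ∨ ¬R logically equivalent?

No

n1 = ¬R
n5 = ¬Q
n6 = P ⊕ n5 = P ⊕ ¬Q
n7 = n6 ∨ n1 = (P ⊕ ¬Q) ∨ ¬R
At P=0, Q=1, R=1: circuit gives 0, formula gives 1.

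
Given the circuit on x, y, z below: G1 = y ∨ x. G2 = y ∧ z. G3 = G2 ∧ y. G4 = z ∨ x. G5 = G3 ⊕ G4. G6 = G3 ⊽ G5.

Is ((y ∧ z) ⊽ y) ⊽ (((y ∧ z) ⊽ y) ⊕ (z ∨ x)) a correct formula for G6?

No

G2 = y ∧ z
G3 = G2 ∧ y = (y ∧ z) ∧ y
G4 = z ∨ x
G5 = G3 ⊕ G4 = ((y ∧ z) ∧ y) ⊕ (z ∨ x)
G6 = G3 ⊽ G5 = ((y ∧ z) ∧ y) ⊽ (((y ∧ z) ∧ y) ⊕ (z ∨ x))
At x=0, y=0, z=0: circuit gives 1, formula gives 0.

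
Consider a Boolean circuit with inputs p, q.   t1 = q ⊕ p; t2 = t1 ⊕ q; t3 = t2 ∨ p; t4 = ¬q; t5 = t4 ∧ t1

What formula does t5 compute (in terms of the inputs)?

t1 = q ⊕ p
t4 = ¬q
t5 = t4 ∧ t1 = ¬q ∧ (q ⊕ p)

¬q ∧ (q ⊕ p)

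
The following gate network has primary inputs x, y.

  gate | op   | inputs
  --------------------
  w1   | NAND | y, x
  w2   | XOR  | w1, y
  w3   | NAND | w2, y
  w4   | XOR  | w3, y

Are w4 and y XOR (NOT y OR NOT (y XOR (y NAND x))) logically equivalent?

Yes

w1 = y NAND x
w2 = w1 XOR y = (y NAND x) XOR y
w3 = w2 NAND y = ((y NAND x) XOR y) NAND y
w4 = w3 XOR y = (((y NAND x) XOR y) NAND y) XOR y
At x=0, y=1: circuit gives 0, formula gives 0.
At x=0, y=0: circuit gives 1, formula gives 1.
Agrees on all 4 inputs.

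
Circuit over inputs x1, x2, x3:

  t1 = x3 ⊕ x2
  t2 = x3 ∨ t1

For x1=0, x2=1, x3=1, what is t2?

t1 = 1 ⊕ 1 = 0
t2 = 1 ∨ 0 = 1

1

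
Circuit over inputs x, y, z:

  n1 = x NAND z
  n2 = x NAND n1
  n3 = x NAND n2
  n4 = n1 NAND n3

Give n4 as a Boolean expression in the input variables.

n1 = x NAND z
n2 = x NAND n1 = x NAND (x NAND z)
n3 = x NAND n2 = x NAND (x NAND (x NAND z))
n4 = n1 NAND n3 = (x NAND z) NAND (x NAND (x NAND (x NAND z)))

(x NAND z) NAND (x NAND (x NAND (x NAND z)))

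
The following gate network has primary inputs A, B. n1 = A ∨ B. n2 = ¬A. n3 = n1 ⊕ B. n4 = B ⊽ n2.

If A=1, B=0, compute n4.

n2 = ¬1 = 0
n4 = 0 ⊽ 0 = 1

1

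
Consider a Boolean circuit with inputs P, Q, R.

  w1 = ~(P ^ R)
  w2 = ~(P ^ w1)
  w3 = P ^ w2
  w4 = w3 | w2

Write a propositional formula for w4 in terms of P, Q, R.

w1 = ~(P ^ R)
w2 = ~(P ^ w1) = ~(P ^ (~(P ^ R)))
w3 = P ^ w2 = P ^ (~(P ^ (~(P ^ R))))
w4 = w3 | w2 = (P ^ (~(P ^ (~(P ^ R))))) | (~(P ^ (~(P ^ R))))

(P ^ (~(P ^ (~(P ^ R))))) | (~(P ^ (~(P ^ R))))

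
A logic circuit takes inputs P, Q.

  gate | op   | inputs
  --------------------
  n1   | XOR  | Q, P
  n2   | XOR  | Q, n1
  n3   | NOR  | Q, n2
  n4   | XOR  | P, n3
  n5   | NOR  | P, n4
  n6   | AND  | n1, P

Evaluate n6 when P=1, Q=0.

n1 = 0 XOR 1 = 1
n6 = 1 AND 1 = 1

1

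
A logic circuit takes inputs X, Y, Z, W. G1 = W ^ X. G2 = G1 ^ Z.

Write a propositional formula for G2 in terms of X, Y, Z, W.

(W ^ X) ^ Z

G1 = W ^ X
G2 = G1 ^ Z = (W ^ X) ^ Z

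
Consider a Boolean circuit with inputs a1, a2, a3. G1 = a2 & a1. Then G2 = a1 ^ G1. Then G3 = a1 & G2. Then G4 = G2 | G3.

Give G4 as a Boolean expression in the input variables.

G1 = a2 & a1
G2 = a1 ^ G1 = a1 ^ (a2 & a1)
G3 = a1 & G2 = a1 & (a1 ^ (a2 & a1))
G4 = G2 | G3 = (a1 ^ (a2 & a1)) | (a1 & (a1 ^ (a2 & a1)))

(a1 ^ (a2 & a1)) | (a1 & (a1 ^ (a2 & a1)))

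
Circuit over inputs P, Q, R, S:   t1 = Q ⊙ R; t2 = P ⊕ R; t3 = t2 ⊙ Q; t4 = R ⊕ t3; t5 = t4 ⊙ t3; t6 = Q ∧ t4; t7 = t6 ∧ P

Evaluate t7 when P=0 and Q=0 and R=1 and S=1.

t2 = 0 ⊕ 1 = 1
t3 = 1 ⊙ 0 = 0
t4 = 1 ⊕ 0 = 1
t6 = 0 ∧ 1 = 0
t7 = 0 ∧ 0 = 0

0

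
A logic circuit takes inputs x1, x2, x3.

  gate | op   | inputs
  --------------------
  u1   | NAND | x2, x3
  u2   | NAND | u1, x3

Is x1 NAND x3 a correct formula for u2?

u1 = x2 NAND x3
u2 = u1 NAND x3 = (x2 NAND x3) NAND x3
At x1=0, x2=0, x3=1: circuit gives 0, formula gives 1.

No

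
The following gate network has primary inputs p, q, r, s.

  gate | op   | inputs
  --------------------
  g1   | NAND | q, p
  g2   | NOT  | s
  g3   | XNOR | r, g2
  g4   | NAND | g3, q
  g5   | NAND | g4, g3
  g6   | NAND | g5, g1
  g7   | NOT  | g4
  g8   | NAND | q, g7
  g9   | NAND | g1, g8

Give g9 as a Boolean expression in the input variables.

(q NAND p) NAND (q NAND NOT ((r XNOR NOT s) NAND q))

g1 = q NAND p
g2 = NOT s
g3 = r XNOR g2 = r XNOR NOT s
g4 = g3 NAND q = (r XNOR NOT s) NAND q
g7 = NOT g4 = NOT ((r XNOR NOT s) NAND q)
g8 = q NAND g7 = q NAND NOT ((r XNOR NOT s) NAND q)
g9 = g1 NAND g8 = (q NAND p) NAND (q NAND NOT ((r XNOR NOT s) NAND q))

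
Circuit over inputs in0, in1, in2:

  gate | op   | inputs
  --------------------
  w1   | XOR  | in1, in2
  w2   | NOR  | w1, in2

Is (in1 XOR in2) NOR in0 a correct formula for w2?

w1 = in1 XOR in2
w2 = w1 NOR in2 = (in1 XOR in2) NOR in2
At in0=0, in1=1, in2=1: circuit gives 0, formula gives 1.

No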